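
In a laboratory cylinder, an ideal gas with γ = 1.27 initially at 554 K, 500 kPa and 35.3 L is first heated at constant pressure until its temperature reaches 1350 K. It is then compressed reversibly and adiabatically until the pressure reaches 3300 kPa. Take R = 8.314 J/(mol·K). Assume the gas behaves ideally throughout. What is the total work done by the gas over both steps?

n = P₁V₁/(RT₁) = 500×35.3/(8.314×554) = 3.83 mol.
Step 1 — Isobaric: P stays 500 kPa; V/T = const ⇒ T₂ = 1350 K, V₂ = 86.0 L.
W = PΔV = 500×(86.0−35.3) kPa·L = 25400 J.
ΔU = nCvΔT = 3.83×30.8×(1350−554) = 93900 J.
Q = ΔU + W = nCpΔT = 119000 J.
State after step 1: P = 500 kPa, V = 86.0 L, T = 1350 K.
Step 2 — Adiabatic: T₂/T₁ = (P₂/P₁)^((γ−1)/γ) ⇒ T₂ = 1350×(6.60)^0.213 = 2020 K; V₂ = 19.5 L.
ΔU = nCvΔT = 3.83×30.8×(2020−1350) = 78600 J.
Q = 0 for an adiabatic process, so W = −ΔU = -78600 J.
Net over both steps: W = -53300 J, Q = 119000 J, ΔU = 173000 J.

-53300 J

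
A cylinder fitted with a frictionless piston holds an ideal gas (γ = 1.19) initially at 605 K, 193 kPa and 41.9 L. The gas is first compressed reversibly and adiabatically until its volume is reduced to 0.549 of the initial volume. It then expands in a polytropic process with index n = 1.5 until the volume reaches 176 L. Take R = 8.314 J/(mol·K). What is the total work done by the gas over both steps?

6440 J

n = P₁V₁/(RT₁) = 193×41.9/(8.314×605) = 1.61 mol.
Step 1 — Adiabatic: TV^(γ−1) = const ⇒ T₂ = 605×(1.82)^0.190 = 678 K; PV^γ = const ⇒ P₂ = 394 kPa.
ΔU = nCvΔT = 1.61×43.8×(678−605) = 5140 J.
Q = 0 for an adiabatic process, so W = −ΔU = -5140 J.
State after step 1: P = 394 kPa, V = 23.0 L, T = 678 K.
Step 2 — Polytropic n=1.5: T₂ = T₁(V₁/V₂)^(n−1) = 678×(0.131)^0.50 = 245 K; P₂ = P₁(V₁/V₂)^n = 18.6 kPa.
W = (P₁V₁−P₂V₂)/(n−1) = (394×23.0−18.6×176)/0.50 = 11600 J.
ΔU = nCvΔT = 1.61×43.8×(245−678) = -30500 J.
Q = ΔU + W = -18900 J.
Net over both steps: W = 6440 J, Q = -18900 J, ΔU = -25300 J.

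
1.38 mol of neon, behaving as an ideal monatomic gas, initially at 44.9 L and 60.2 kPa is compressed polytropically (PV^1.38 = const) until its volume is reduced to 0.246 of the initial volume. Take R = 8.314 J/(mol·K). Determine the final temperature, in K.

401 K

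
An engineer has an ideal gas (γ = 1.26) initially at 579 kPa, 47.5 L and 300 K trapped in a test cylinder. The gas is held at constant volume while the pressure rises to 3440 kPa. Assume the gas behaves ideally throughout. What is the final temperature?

1780 K

Isochoric: V stays 47.5 L; P/T = const ⇒ T₂ = 1780 K, P₂ = 3440 kPa.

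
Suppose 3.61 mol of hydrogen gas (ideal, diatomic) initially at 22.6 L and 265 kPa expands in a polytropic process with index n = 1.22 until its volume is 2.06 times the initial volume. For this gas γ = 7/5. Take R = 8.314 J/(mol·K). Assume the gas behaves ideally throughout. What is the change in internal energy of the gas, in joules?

T₁ = P₁V₁/(nR) = 265×22.6/(3.61×8.314) = 200 K.
Polytropic n=1.22: T₂ = T₁(V₁/V₂)^(n−1) = 200×(0.485)^0.22 = 170 K; P₂ = P₁(V₁/V₂)^n = 110 kPa.
For an ideal gas ΔU = nCvΔT with Cv = (5/2)R = 20.8 J/(mol·K).
ΔU = 3.61×20.8×(170−200) = -2200 J.

-2200 J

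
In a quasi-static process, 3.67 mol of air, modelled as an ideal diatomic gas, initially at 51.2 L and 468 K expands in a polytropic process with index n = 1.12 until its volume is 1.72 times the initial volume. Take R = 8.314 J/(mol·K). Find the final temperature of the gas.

P₁ = nRT₁/V₁ = 3.67×8.314×468/51.2 = 279 kPa.
Polytropic n=1.12: T₂ = T₁(V₁/V₂)^(n−1) = 468×(0.581)^0.12 = 439 K; P₂ = P₁(V₁/V₂)^n = 152 kPa.

439 K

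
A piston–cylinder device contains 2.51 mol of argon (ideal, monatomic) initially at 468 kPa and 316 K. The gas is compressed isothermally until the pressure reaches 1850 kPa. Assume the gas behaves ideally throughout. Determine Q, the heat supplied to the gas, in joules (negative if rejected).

V₁ = nRT₁/P₁ = 2.51×8.314×316/468 = 14.1 L.
Isothermal: T stays 316 K; PV = const ⇒ V₂ = 3.56 L, P₂ = 1850 kPa.
ΔU = 0 (ideal gas, T constant).
W = nRT ln(V₂/V₁) = 2.51×8.314×316×ln(0.253) = -9060 J.
Q = ΔU + W = -9060 J.

-9060 J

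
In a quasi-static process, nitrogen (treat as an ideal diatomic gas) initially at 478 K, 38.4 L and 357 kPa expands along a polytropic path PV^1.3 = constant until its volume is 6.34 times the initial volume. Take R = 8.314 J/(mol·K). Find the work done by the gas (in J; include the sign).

n = P₁V₁/(RT₁) = 357×38.4/(8.314×478) = 3.45 mol.
Polytropic n=1.3: T₂ = T₁(V₁/V₂)^(n−1) = 478×(0.158)^0.30 = 275 K; P₂ = P₁(V₁/V₂)^n = 32.4 kPa.
W = (P₁V₁−P₂V₂)/(n−1) = (357×38.4−32.4×243)/0.30 = 19400 J.

19400 J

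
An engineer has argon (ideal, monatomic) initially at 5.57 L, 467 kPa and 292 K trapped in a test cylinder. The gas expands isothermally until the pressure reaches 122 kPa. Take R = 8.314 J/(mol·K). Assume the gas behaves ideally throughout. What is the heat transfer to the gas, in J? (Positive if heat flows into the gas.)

3490 J

n = P₁V₁/(RT₁) = 467×5.57/(8.314×292) = 1.07 mol.
Isothermal: T stays 292 K; PV = const ⇒ V₂ = 21.3 L, P₂ = 122 kPa.
ΔU = 0 (ideal gas, T constant).
W = nRT ln(V₂/V₁) = 1.07×8.314×292×ln(3.83) = 3490 J.
Q = ΔU + W = 3490 J.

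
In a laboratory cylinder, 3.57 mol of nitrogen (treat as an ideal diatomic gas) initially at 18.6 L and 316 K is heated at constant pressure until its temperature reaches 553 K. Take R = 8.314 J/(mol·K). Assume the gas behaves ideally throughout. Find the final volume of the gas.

32.6 L

P₁ = nRT₁/V₁ = 3.57×8.314×316/18.6 = 504 kPa.
Isobaric: P stays 504 kPa; V/T = const ⇒ T₂ = 553 K, V₂ = 32.6 L.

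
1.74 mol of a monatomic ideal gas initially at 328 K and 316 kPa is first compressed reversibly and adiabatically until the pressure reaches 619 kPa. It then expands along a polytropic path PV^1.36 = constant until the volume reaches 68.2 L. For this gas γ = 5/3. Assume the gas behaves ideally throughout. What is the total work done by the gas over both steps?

6400 J

V₁ = nRT₁/P₁ = 1.74×8.314×328/316 = 15.0 L.
Step 1 — Adiabatic: T₂/T₁ = (P₂/P₁)^((γ−1)/γ) ⇒ T₂ = 328×(1.96)^0.400 = 429 K; V₂ = 10.0 L.
ΔU = nCvΔT = 1.74×12.5×(429−328) = 2200 J.
Q = 0 for an adiabatic process, so W = −ΔU = -2200 J.
State after step 1: P = 619 kPa, V = 10.0 L, T = 429 K.
Step 2 — Polytropic n=1.36: T₂ = T₁(V₁/V₂)^(n−1) = 429×(0.147)^0.36 = 215 K; P₂ = P₁(V₁/V₂)^n = 45.7 kPa.
W = (P₁V₁−P₂V₂)/(n−1) = (619×10.0−45.7×68.2)/0.36 = 8600 J.
ΔU = nCvΔT = 1.74×12.5×(215−429) = -4640 J.
Q = ΔU + W = 3950 J.
Net over both steps: W = 6400 J, Q = 3950 J, ΔU = -2450 J.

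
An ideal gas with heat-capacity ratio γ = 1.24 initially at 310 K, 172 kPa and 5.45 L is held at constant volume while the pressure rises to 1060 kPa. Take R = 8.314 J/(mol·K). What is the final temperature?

1910 K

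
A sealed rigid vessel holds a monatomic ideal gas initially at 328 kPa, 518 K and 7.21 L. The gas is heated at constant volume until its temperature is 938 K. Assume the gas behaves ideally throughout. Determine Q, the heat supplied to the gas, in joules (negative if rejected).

2880 J

n = P₁V₁/(RT₁) = 328×7.21/(8.314×518) = 0.549 mol.
Isochoric: V stays 7.21 L; P/T = const ⇒ T₂ = 938 K, P₂ = 594 kPa.
W = 0 (no volume change).
ΔU = nCvΔT = 0.549×12.5×(938−518) = 2880 J.
Q = ΔU = 2880 J.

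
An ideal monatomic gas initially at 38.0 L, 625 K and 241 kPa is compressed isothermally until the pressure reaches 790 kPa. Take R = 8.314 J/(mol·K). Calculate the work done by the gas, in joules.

-10900 J

n = P₁V₁/(RT₁) = 241×38.0/(8.314×625) = 1.76 mol.
Isothermal: T stays 625 K; PV = const ⇒ V₂ = 11.6 L, P₂ = 790 kPa.
W = nRT ln(V₂/V₁) = 1.76×8.314×625×ln(0.305) = -10900 J.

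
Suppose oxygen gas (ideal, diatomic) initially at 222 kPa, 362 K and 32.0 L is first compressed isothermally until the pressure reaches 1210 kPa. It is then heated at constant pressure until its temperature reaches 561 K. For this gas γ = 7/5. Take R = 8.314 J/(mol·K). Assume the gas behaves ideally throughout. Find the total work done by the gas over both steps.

-8140 J

n = P₁V₁/(RT₁) = 222×32.0/(8.314×362) = 2.36 mol.
Step 1 — Isothermal: T stays 362 K; PV = const ⇒ V₂ = 5.87 L, P₂ = 1210 kPa.
ΔU = 0 (ideal gas, T constant).
W = nRT ln(V₂/V₁) = 2.36×8.314×362×ln(0.183) = -12000 J.
Q = ΔU + W = -12000 J.
State after step 1: P = 1210 kPa, V = 5.87 L, T = 362 K.
Step 2 — Isobaric: P stays 1210 kPa; V/T = const ⇒ T₂ = 561 K, V₂ = 9.10 L.
W = PΔV = 1210×(9.10−5.87) kPa·L = 3910 J.
ΔU = nCvΔT = 2.36×20.8×(561−362) = 9760 J.
Q = ΔU + W = nCpΔT = 13700 J.
Net over both steps: W = -8140 J, Q = 1620 J, ΔU = 9760 J.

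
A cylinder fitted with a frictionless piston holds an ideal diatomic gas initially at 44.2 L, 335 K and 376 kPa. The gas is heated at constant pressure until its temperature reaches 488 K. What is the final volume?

Isobaric: P stays 376 kPa; V/T = const ⇒ T₂ = 488 K, V₂ = 64.4 L.

64.4 L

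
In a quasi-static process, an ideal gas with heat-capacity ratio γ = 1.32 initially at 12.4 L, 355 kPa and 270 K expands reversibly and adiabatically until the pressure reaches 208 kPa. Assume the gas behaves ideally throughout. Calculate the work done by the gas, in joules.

1670 J

n = P₁V₁/(RT₁) = 355×12.4/(8.314×270) = 1.96 mol.
Adiabatic: T₂/T₁ = (P₂/P₁)^((γ−1)/γ) ⇒ T₂ = 270×(0.586)^0.242 = 237 K; V₂ = 18.6 L.
ΔU = nCvΔT = 1.96×26.0×(237−270) = -1670 J.
Q = 0 for an adiabatic process, so W = −ΔU = 1670 J.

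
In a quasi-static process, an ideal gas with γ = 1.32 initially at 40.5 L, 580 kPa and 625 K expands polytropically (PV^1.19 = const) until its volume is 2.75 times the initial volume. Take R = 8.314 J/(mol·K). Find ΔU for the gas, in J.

n = P₁V₁/(RT₁) = 580×40.5/(8.314×625) = 4.52 mol.
Polytropic n=1.19: T₂ = T₁(V₁/V₂)^(n−1) = 625×(0.364)^0.19 = 516 K; P₂ = P₁(V₁/V₂)^n = 174 kPa.
For an ideal gas ΔU = nCvΔT with Cv = R/(γ−1) = 26.0 J/(mol·K).
ΔU = 4.52×26.0×(516−625) = -12800 J.

-12800 J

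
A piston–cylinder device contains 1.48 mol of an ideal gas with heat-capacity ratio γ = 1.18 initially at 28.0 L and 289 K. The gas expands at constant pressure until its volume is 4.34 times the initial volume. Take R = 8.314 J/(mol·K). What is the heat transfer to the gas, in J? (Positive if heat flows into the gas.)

77900 J

P₁ = nRT₁/V₁ = 1.48×8.314×289/28.0 = 127 kPa.
Isobaric: P stays 127 kPa; V/T = const ⇒ T₂ = 1250 K, V₂ = 122 L.
W = PΔV = 127×(122−28.0) kPa·L = 11900 J.
ΔU = nCvΔT = 1.48×46.2×(1250−289) = 66000 J.
Q = ΔU + W = nCpΔT = 77900 J.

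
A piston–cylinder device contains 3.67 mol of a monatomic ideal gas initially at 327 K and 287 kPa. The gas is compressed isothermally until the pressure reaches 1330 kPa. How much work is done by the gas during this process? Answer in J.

-15300 J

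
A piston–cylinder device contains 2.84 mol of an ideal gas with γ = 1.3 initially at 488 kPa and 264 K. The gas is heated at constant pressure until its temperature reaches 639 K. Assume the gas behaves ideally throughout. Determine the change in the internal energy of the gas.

29500 J

V₁ = nRT₁/P₁ = 2.84×8.314×264/488 = 12.8 L.
Isobaric: P stays 488 kPa; V/T = const ⇒ T₂ = 639 K, V₂ = 30.9 L.
For an ideal gas ΔU = nCvΔT with Cv = R/(γ−1) = 27.7 J/(mol·K).
ΔU = 2.84×27.7×(639−264) = 29500 J.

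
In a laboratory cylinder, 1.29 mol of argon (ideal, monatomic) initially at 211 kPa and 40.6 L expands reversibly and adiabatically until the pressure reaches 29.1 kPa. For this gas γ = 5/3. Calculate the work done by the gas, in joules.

7030 J

T₁ = P₁V₁/(nR) = 211×40.6/(1.29×8.314) = 799 K.
Adiabatic: T₂/T₁ = (P₂/P₁)^((γ−1)/γ) ⇒ T₂ = 799×(0.138)^0.400 = 362 K; V₂ = 133 L.
ΔU = nCvΔT = 1.29×12.5×(362−799) = -7030 J.
Q = 0 for an adiabatic process, so W = −ΔU = 7030 J.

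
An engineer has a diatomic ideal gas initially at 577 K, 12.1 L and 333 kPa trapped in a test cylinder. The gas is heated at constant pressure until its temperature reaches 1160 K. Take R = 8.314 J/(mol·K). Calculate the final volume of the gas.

Isobaric: P stays 333 kPa; V/T = const ⇒ T₂ = 1160 K, V₂ = 24.3 L.

24.3 L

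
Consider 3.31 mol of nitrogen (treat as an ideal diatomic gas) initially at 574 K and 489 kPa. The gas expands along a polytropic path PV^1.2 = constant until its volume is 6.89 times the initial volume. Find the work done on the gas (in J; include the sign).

-25300 J

V₁ = nRT₁/P₁ = 3.31×8.314×574/489 = 32.3 L.
Polytropic n=1.2: T₂ = T₁(V₁/V₂)^(n−1) = 574×(0.145)^0.20 = 390 K; P₂ = P₁(V₁/V₂)^n = 48.2 kPa.
W = (P₁V₁−P₂V₂)/(n−1) = (489×32.3−48.2×223)/0.20 = 25300 J.
Work done on the gas = −W_by = -25300 J.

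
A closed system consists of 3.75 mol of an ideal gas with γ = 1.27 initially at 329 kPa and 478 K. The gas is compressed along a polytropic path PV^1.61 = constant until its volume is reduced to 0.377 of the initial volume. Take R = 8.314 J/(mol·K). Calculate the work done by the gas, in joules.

-19900 J

V₁ = nRT₁/P₁ = 3.75×8.314×478/329 = 45.3 L.
Polytropic n=1.61: T₂ = T₁(V₁/V₂)^(n−1) = 478×(2.65)^0.61 = 867 K; P₂ = P₁(V₁/V₂)^n = 1580 kPa.
W = (P₁V₁−P₂V₂)/(n−1) = (329×45.3−1580×17.1)/0.61 = -19900 J.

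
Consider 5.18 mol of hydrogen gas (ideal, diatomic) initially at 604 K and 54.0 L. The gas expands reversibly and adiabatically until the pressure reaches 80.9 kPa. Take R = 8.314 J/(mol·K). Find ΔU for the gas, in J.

P₁ = nRT₁/V₁ = 5.18×8.314×604/54.0 = 482 kPa.
Adiabatic: T₂/T₁ = (P₂/P₁)^((γ−1)/γ) ⇒ T₂ = 604×(0.168)^0.286 = 363 K; V₂ = 193 L.
For an ideal gas ΔU = nCvΔT with Cv = (5/2)R = 20.8 J/(mol·K).
ΔU = 5.18×20.8×(363−604) = -26000 J.

-26000 J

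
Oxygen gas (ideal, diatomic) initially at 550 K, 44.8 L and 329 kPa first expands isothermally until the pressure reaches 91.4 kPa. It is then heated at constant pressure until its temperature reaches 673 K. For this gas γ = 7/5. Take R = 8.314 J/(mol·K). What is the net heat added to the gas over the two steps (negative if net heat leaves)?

n = P₁V₁/(RT₁) = 329×44.8/(8.314×550) = 3.22 mol.
Step 1 — Isothermal: T stays 550 K; PV = const ⇒ V₂ = 161 L, P₂ = 91.4 kPa.
ΔU = 0 (ideal gas, T constant).
W = nRT ln(V₂/V₁) = 3.22×8.314×550×ln(3.60) = 18900 J.
Q = ΔU + W = 18900 J.
State after step 1: P = 91.4 kPa, V = 161 L, T = 550 K.
Step 2 — Isobaric: P stays 91.4 kPa; V/T = const ⇒ T₂ = 673 K, V₂ = 197 L.
W = PΔV = 91.4×(197−161) kPa·L = 3300 J.
ΔU = nCvΔT = 3.22×20.8×(673−550) = 8240 J.
Q = ΔU + W = nCpΔT = 11500 J.
Net over both steps: W = 22200 J, Q = 30400 J, ΔU = 8240 J.

30400 J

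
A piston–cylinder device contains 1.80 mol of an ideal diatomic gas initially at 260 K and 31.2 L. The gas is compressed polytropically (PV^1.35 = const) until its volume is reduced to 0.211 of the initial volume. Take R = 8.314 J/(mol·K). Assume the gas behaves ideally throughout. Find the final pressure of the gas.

1020 kPa

P₁ = nRT₁/V₁ = 1.80×8.314×260/31.2 = 125 kPa.
Polytropic n=1.35: T₂ = T₁(V₁/V₂)^(n−1) = 260×(4.74)^0.35 = 448 K; P₂ = P₁(V₁/V₂)^n = 1020 kPa.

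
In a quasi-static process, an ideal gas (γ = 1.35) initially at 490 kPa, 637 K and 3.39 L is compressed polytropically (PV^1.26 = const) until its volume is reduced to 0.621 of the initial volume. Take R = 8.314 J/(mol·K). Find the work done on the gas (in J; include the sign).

n = P₁V₁/(RT₁) = 490×3.39/(8.314×637) = 0.314 mol.
Polytropic n=1.26: T₂ = T₁(V₁/V₂)^(n−1) = 637×(1.61)^0.26 = 721 K; P₂ = P₁(V₁/V₂)^n = 893 kPa.
W = (P₁V₁−P₂V₂)/(n−1) = (490×3.39−893×2.11)/0.26 = -842 J.
Work done on the gas = −W_by = 842 J.

842 J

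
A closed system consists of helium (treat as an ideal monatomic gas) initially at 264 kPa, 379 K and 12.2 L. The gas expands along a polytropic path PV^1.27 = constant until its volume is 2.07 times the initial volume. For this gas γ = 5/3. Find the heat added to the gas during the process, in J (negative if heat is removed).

1270 J

n = P₁V₁/(RT₁) = 264×12.2/(8.314×379) = 1.02 mol.
Polytropic n=1.27: T₂ = T₁(V₁/V₂)^(n−1) = 379×(0.483)^0.27 = 311 K; P₂ = P₁(V₁/V₂)^n = 105 kPa.
W = (P₁V₁−P₂V₂)/(n−1) = (264×12.2−105×25.3)/0.27 = 2130 J.
ΔU = nCvΔT = 1.02×12.5×(311−379) = -862 J.
Q = ΔU + W = 1270 J.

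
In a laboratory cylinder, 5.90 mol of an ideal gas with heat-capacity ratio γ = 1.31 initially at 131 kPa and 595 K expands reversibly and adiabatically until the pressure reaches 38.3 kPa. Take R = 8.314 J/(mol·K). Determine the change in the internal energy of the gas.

V₁ = nRT₁/P₁ = 5.90×8.314×595/131 = 223 L.
Adiabatic: T₂/T₁ = (P₂/P₁)^((γ−1)/γ) ⇒ T₂ = 595×(0.292)^0.237 = 445 K; V₂ = 570 L.
For an ideal gas ΔU = nCvΔT with Cv = R/(γ−1) = 26.8 J/(mol·K).
ΔU = 5.90×26.8×(445−595) = -23800 J.

-23800 J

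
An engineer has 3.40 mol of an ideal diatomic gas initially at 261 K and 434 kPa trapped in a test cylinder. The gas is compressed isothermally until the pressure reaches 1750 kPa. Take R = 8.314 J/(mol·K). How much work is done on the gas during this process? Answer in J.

10300 J

V₁ = nRT₁/P₁ = 3.40×8.314×261/434 = 17.0 L.
Isothermal: T stays 261 K; PV = const ⇒ V₂ = 4.22 L, P₂ = 1750 kPa.
W = nRT ln(V₂/V₁) = 3.40×8.314×261×ln(0.248) = -10300 J.
Work done on the gas = −W_by = 10300 J.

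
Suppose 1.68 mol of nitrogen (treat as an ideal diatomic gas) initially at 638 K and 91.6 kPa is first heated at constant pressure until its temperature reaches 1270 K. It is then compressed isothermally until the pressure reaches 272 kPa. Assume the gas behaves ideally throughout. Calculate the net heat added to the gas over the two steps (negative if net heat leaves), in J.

V₁ = nRT₁/P₁ = 1.68×8.314×638/91.6 = 97.3 L.
Step 1 — Isobaric: P stays 91.6 kPa; V/T = const ⇒ T₂ = 1270 K, V₂ = 194 L.
W = PΔV = 91.6×(194−97.3) kPa·L = 8830 J.
ΔU = nCvΔT = 1.68×20.8×(1270−638) = 22100 J.
Q = ΔU + W = nCpΔT = 30900 J.
State after step 1: P = 91.6 kPa, V = 194 L, T = 1270 K.
Step 2 — Isothermal: T stays 1270 K; PV = const ⇒ V₂ = 65.2 L, P₂ = 272 kPa.
ΔU = 0 (ideal gas, T constant).
W = nRT ln(V₂/V₁) = 1.68×8.314×1270×ln(0.337) = -19300 J.
Q = ΔU + W = -19300 J.
Net over both steps: W = -10500 J, Q = 11600 J, ΔU = 22100 J.

11600 J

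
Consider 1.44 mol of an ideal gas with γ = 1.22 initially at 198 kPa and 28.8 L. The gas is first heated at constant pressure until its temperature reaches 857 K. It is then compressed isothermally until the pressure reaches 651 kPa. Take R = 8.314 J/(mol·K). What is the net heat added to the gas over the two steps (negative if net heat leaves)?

13100 J

T₁ = P₁V₁/(nR) = 198×28.8/(1.44×8.314) = 476 K.
Step 1 — Isobaric: P stays 198 kPa; V/T = const ⇒ T₂ = 857 K, V₂ = 51.8 L.
W = PΔV = 198×(51.8−28.8) kPa·L = 4560 J.
ΔU = nCvΔT = 1.44×37.8×(857−476) = 20700 J.
Q = ΔU + W = nCpΔT = 25300 J.
State after step 1: P = 198 kPa, V = 51.8 L, T = 857 K.
Step 2 — Isothermal: T stays 857 K; PV = const ⇒ V₂ = 15.8 L, P₂ = 651 kPa.
ΔU = 0 (ideal gas, T constant).
W = nRT ln(V₂/V₁) = 1.44×8.314×857×ln(0.304) = -12200 J.
Q = ΔU + W = -12200 J.
Net over both steps: W = -7650 J, Q = 13100 J, ΔU = 20700 J.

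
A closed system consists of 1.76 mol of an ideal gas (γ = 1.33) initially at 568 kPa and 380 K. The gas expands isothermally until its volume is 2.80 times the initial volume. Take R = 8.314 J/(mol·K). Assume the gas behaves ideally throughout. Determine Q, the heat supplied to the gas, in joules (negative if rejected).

V₁ = nRT₁/P₁ = 1.76×8.314×380/568 = 9.79 L.
Isothermal: T stays 380 K; PV = const ⇒ V₂ = 27.4 L, P₂ = 203 kPa.
ΔU = 0 (ideal gas, T constant).
W = nRT ln(V₂/V₁) = 1.76×8.314×380×ln(2.80) = 5730 J.
Q = ΔU + W = 5730 J.

5730 J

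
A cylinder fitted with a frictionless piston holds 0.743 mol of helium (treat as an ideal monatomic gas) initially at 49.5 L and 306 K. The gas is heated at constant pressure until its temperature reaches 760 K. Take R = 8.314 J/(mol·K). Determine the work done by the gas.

2800 J

P₁ = nRT₁/V₁ = 0.743×8.314×306/49.5 = 38.2 kPa.
Isobaric: P stays 38.2 kPa; V/T = const ⇒ T₂ = 760 K, V₂ = 123 L.
W = PΔV = 38.2×(123−49.5) kPa·L = 2800 J.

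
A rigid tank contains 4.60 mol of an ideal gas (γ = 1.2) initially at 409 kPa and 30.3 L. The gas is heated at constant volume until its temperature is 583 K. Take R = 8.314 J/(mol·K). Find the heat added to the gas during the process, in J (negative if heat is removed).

T₁ = P₁V₁/(nR) = 409×30.3/(4.60×8.314) = 324 K.
Isochoric: V stays 30.3 L; P/T = const ⇒ T₂ = 583 K, P₂ = 736 kPa.
W = 0 (no volume change).
ΔU = nCvΔT = 4.60×41.6×(583−324) = 49500 J.
Q = ΔU = 49500 J.

49500 J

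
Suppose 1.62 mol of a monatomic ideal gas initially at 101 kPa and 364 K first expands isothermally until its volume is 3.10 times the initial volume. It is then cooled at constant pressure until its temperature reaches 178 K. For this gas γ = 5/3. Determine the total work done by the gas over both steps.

V₁ = nRT₁/P₁ = 1.62×8.314×364/101 = 48.5 L.
Step 1 — Isothermal: T stays 364 K; PV = const ⇒ V₂ = 150 L, P₂ = 32.6 kPa.
ΔU = 0 (ideal gas, T constant).
W = nRT ln(V₂/V₁) = 1.62×8.314×364×ln(3.10) = 5550 J.
Q = ΔU + W = 5550 J.
State after step 1: P = 32.6 kPa, V = 150 L, T = 364 K.
Step 2 — Isobaric: P stays 32.6 kPa; V/T = const ⇒ T₂ = 178 K, V₂ = 73.6 L.
W = PΔV = 32.6×(73.6−150) kPa·L = -2510 J.
ΔU = nCvΔT = 1.62×12.5×(178−364) = -3760 J.
Q = ΔU + W = nCpΔT = -6260 J.
Net over both steps: W = 3040 J, Q = -716 J, ΔU = -3760 J.

3040 J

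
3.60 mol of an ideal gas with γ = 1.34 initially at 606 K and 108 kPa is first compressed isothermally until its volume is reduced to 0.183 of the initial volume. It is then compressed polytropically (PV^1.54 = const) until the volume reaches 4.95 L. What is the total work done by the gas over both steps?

V₁ = nRT₁/P₁ = 3.60×8.314×606/108 = 168 L.
Step 1 — Isothermal: T stays 606 K; PV = const ⇒ V₂ = 30.7 L, P₂ = 590 kPa.
ΔU = 0 (ideal gas, T constant).
W = nRT ln(V₂/V₁) = 3.60×8.314×606×ln(0.183) = -30800 J.
Q = ΔU + W = -30800 J.
State after step 1: P = 590 kPa, V = 30.7 L, T = 606 K.
Step 2 — Polytropic n=1.54: T₂ = T₁(V₁/V₂)^(n−1) = 606×(6.21)^0.54 = 1620 K; P₂ = P₁(V₁/V₂)^n = 9820 kPa.
W = (P₁V₁−P₂V₂)/(n−1) = (590×30.7−9820×4.95)/0.54 = -56400 J.
ΔU = nCvΔT = 3.60×24.5×(1620−606) = 89700 J.
Q = ΔU + W = 33200 J.
Net over both steps: W = -87300 J, Q = 2400 J, ΔU = 89700 J.

-87300 J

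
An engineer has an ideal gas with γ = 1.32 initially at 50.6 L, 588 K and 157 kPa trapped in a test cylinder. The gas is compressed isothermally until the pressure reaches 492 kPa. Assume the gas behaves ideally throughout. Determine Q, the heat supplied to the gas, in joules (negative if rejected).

n = P₁V₁/(RT₁) = 157×50.6/(8.314×588) = 1.63 mol.
Isothermal: T stays 588 K; PV = const ⇒ V₂ = 16.1 L, P₂ = 492 kPa.
ΔU = 0 (ideal gas, T constant).
W = nRT ln(V₂/V₁) = 1.63×8.314×588×ln(0.319) = -9070 J.
Q = ΔU + W = -9070 J.

-9070 J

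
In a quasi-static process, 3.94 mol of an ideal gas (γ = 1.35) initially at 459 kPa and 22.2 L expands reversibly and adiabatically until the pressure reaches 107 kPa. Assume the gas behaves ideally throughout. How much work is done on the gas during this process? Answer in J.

-9150 J

T₁ = P₁V₁/(nR) = 459×22.2/(3.94×8.314) = 311 K.
Adiabatic: T₂/T₁ = (P₂/P₁)^((γ−1)/γ) ⇒ T₂ = 311×(0.233)^0.259 = 213 K; V₂ = 65.3 L.
ΔU = nCvΔT = 3.94×23.8×(213−311) = -9150 J.
Q = 0 for an adiabatic process, so W = −ΔU = 9150 J.
Work done on the gas = −W_by = -9150 J.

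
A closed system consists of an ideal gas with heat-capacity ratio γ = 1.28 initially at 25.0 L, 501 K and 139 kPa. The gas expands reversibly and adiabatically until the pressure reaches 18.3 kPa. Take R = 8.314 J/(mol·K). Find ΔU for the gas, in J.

-4450 J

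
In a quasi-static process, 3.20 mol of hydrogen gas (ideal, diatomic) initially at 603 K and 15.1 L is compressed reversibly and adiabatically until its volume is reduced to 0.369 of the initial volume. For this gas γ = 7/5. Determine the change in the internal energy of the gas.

19700 J

P₁ = nRT₁/V₁ = 3.20×8.314×603/15.1 = 1060 kPa.
Adiabatic: TV^(γ−1) = const ⇒ T₂ = 603×(2.71)^0.400 = 898 K; PV^γ = const ⇒ P₂ = 4290 kPa.
For an ideal gas ΔU = nCvΔT with Cv = (5/2)R = 20.8 J/(mol·K).
ΔU = 3.20×20.8×(898−603) = 19700 J.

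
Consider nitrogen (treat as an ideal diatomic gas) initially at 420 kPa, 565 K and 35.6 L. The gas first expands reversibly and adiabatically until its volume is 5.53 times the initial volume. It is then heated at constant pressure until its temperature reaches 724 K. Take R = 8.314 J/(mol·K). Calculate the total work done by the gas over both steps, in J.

30100 J

n = P₁V₁/(RT₁) = 420×35.6/(8.314×565) = 3.18 mol.
Step 1 — Adiabatic: TV^(γ−1) = const ⇒ T₂ = 565×(0.181)^0.400 = 285 K; PV^γ = const ⇒ P₂ = 38.3 kPa.
ΔU = nCvΔT = 3.18×20.8×(285−565) = -18500 J.
Q = 0 for an adiabatic process, so W = −ΔU = 18500 J.
State after step 1: P = 38.3 kPa, V = 197 L, T = 285 K.
Step 2 — Isobaric: P stays 38.3 kPa; V/T = const ⇒ T₂ = 724 K, V₂ = 500 L.
W = PΔV = 38.3×(500−197) kPa·L = 11600 J.
ΔU = nCvΔT = 3.18×20.8×(724−285) = 29000 J.
Q = ΔU + W = nCpΔT = 40700 J.
Net over both steps: W = 30100 J, Q = 40700 J, ΔU = 10500 J.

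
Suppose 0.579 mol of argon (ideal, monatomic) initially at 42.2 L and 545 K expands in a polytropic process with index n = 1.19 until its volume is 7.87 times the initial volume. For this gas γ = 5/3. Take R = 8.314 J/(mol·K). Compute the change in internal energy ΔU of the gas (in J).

P₁ = nRT₁/V₁ = 0.579×8.314×545/42.2 = 62.2 kPa.
Polytropic n=1.19: T₂ = T₁(V₁/V₂)^(n−1) = 545×(0.127)^0.19 = 368 K; P₂ = P₁(V₁/V₂)^n = 5.34 kPa.
For an ideal gas ΔU = nCvΔT with Cv = (3/2)R = 12.5 J/(mol·K).
ΔU = 0.579×12.5×(368−545) = -1280 J.

-1280 J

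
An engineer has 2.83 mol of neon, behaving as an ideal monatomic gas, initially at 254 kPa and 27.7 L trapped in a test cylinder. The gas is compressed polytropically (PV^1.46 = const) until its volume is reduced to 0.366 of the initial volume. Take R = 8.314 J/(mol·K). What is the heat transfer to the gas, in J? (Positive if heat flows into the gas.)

-2790 J

T₁ = P₁V₁/(nR) = 254×27.7/(2.83×8.314) = 299 K.
Polytropic n=1.46: T₂ = T₁(V₁/V₂)^(n−1) = 299×(2.73)^0.46 = 475 K; P₂ = P₁(V₁/V₂)^n = 1100 kPa.
W = (P₁V₁−P₂V₂)/(n−1) = (254×27.7−1100×10.1)/0.46 = -8990 J.
ΔU = nCvΔT = 2.83×12.5×(475−299) = 6200 J.
Q = ΔU + W = -2790 J.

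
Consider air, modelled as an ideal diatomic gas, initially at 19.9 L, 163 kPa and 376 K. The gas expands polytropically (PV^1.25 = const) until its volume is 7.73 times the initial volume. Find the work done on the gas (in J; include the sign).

n = P₁V₁/(RT₁) = 163×19.9/(8.314×376) = 1.04 mol.
Polytropic n=1.25: T₂ = T₁(V₁/V₂)^(n−1) = 376×(0.129)^0.25 = 225 K; P₂ = P₁(V₁/V₂)^n = 12.6 kPa.
W = (P₁V₁−P₂V₂)/(n−1) = (163×19.9−12.6×154)/0.25 = 5190 J.
Work done on the gas = −W_by = -5190 J.

-5190 J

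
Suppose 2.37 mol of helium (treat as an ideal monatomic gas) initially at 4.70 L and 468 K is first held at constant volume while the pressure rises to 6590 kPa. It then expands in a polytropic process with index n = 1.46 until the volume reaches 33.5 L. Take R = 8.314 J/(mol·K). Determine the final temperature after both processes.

P₁ = nRT₁/V₁ = 2.37×8.314×468/4.70 = 1960 kPa.
Step 1 — Isochoric: V stays 4.70 L; P/T = const ⇒ T₂ = 1570 K, P₂ = 6590 kPa.
W = 0 (no volume change).
ΔU = nCvΔT = 2.37×12.5×(1570−468) = 32600 J.
Q = ΔU = 32600 J.
State after step 1: P = 6590 kPa, V = 4.70 L, T = 1570 K.
Step 2 — Polytropic n=1.46: T₂ = T₁(V₁/V₂)^(n−1) = 1570×(0.140)^0.46 = 637 K; P₂ = P₁(V₁/V₂)^n = 375 kPa.
W = (P₁V₁−P₂V₂)/(n−1) = (6590×4.70−375×33.5)/0.46 = 40100 J.
ΔU = nCvΔT = 2.37×12.5×(637−1570) = -27600 J.
Q = ΔU + W = 12400 J.
Net over both steps: W = 40100 J, Q = 45000 J, ΔU = 4990 J.

637 K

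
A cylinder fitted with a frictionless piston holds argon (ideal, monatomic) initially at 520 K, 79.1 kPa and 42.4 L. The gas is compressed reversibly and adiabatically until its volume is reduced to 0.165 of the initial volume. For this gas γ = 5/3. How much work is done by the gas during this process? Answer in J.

n = P₁V₁/(RT₁) = 79.1×42.4/(8.314×520) = 0.776 mol.
Adiabatic: TV^(γ−1) = const ⇒ T₂ = 520×(6.06)^0.667 = 1730 K; PV^γ = const ⇒ P₂ = 1590 kPa.
ΔU = nCvΔT = 0.776×12.5×(1730−520) = 11700 J.
Q = 0 for an adiabatic process, so W = −ΔU = -11700 J.

-11700 J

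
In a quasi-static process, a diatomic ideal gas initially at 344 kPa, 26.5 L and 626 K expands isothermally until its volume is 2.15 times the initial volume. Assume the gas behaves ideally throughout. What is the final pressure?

160 kPa

Isothermal: T stays 626 K; PV = const ⇒ V₂ = 57.0 L, P₂ = 160 kPa.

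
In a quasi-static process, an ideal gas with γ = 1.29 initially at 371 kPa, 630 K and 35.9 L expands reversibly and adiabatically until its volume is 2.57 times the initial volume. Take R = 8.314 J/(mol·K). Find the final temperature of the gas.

479 K

Adiabatic: TV^(γ−1) = const ⇒ T₂ = 630×(0.389)^0.290 = 479 K; PV^γ = const ⇒ P₂ = 110 kPa.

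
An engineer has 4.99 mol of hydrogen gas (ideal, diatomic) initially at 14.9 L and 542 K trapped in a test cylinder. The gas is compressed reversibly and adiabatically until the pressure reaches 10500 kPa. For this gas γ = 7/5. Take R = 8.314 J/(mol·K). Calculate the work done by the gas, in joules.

-41600 J

P₁ = nRT₁/V₁ = 4.99×8.314×542/14.9 = 1510 kPa.
Adiabatic: T₂/T₁ = (P₂/P₁)^((γ−1)/γ) ⇒ T₂ = 542×(6.96)^0.286 = 943 K; V₂ = 3.73 L.
ΔU = nCvΔT = 4.99×20.8×(943−542) = 41600 J.
Q = 0 for an adiabatic process, so W = −ΔU = -41600 J.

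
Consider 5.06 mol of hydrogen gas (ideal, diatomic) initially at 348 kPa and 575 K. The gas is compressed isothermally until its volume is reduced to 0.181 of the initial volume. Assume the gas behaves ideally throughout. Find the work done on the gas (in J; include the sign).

41300 J

V₁ = nRT₁/P₁ = 5.06×8.314×575/348 = 69.5 L.
Isothermal: T stays 575 K; PV = const ⇒ V₂ = 12.6 L, P₂ = 1920 kPa.
W = nRT ln(V₂/V₁) = 5.06×8.314×575×ln(0.181) = -41300 J.
Work done on the gas = −W_by = 41300 J.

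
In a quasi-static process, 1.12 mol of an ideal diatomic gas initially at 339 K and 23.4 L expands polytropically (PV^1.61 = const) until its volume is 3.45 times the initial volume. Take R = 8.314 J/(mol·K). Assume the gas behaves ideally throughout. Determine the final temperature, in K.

P₁ = nRT₁/V₁ = 1.12×8.314×339/23.4 = 135 kPa.
Polytropic n=1.61: T₂ = T₁(V₁/V₂)^(n−1) = 339×(0.290)^0.61 = 159 K; P₂ = P₁(V₁/V₂)^n = 18.4 kPa.

159 K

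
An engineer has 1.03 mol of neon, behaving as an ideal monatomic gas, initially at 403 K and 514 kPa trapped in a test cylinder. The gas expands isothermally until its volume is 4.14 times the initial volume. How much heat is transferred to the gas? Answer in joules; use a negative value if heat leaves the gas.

V₁ = nRT₁/P₁ = 1.03×8.314×403/514 = 6.71 L.
Isothermal: T stays 403 K; PV = const ⇒ V₂ = 27.8 L, P₂ = 124 kPa.
ΔU = 0 (ideal gas, T constant).
W = nRT ln(V₂/V₁) = 1.03×8.314×403×ln(4.14) = 4900 J.
Q = ΔU + W = 4900 J.

4900 J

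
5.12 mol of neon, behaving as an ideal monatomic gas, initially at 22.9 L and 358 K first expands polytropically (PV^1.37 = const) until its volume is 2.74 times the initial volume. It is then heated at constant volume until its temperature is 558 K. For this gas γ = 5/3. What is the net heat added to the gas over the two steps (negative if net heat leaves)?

25600 J

P₁ = nRT₁/V₁ = 5.12×8.314×358/22.9 = 665 kPa.
Step 1 — Polytropic n=1.37: T₂ = T₁(V₁/V₂)^(n−1) = 358×(0.365)^0.37 = 247 K; P₂ = P₁(V₁/V₂)^n = 167 kPa.
W = (P₁V₁−P₂V₂)/(n−1) = (665×22.9−167×62.7)/0.37 = 12800 J.
ΔU = nCvΔT = 5.12×12.5×(247−358) = -7120 J.
Q = ΔU + W = 5710 J.
State after step 1: P = 167 kPa, V = 62.7 L, T = 247 K.
Step 2 — Isochoric: V stays 62.7 L; P/T = const ⇒ T₂ = 558 K, P₂ = 379 kPa.
W = 0 (no volume change).
ΔU = nCvΔT = 5.12×12.5×(558−247) = 19900 J.
Q = ΔU = 19900 J.
Net over both steps: W = 12800 J, Q = 25600 J, ΔU = 12800 J.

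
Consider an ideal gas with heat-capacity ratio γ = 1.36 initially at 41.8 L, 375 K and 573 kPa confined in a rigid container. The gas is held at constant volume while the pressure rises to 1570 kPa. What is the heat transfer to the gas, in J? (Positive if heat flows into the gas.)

n = P₁V₁/(RT₁) = 573×41.8/(8.314×375) = 7.68 mol.
Isochoric: V stays 41.8 L; P/T = const ⇒ T₂ = 1030 K, P₂ = 1570 kPa.
W = 0 (no volume change).
ΔU = nCvΔT = 7.68×23.1×(1030−375) = 116000 J.
Q = ΔU = 116000 J.

116000 J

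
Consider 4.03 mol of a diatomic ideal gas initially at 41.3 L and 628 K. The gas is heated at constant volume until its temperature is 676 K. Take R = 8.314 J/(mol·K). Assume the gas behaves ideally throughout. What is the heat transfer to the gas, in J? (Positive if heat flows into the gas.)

P₁ = nRT₁/V₁ = 4.03×8.314×628/41.3 = 509 kPa.
Isochoric: V stays 41.3 L; P/T = const ⇒ T₂ = 676 K, P₂ = 548 kPa.
W = 0 (no volume change).
ΔU = nCvΔT = 4.03×20.8×(676−628) = 4020 J.
Q = ΔU = 4020 J.

4020 J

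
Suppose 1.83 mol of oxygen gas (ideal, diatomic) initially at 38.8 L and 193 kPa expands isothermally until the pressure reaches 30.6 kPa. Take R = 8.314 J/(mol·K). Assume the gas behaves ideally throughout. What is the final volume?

T₁ = P₁V₁/(nR) = 193×38.8/(1.83×8.314) = 492 K.
Isothermal: T stays 492 K; PV = const ⇒ V₂ = 245 L, P₂ = 30.6 kPa.

245 L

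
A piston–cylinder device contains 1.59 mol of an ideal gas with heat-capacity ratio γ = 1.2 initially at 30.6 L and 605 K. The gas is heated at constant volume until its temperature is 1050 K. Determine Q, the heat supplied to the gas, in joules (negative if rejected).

P₁ = nRT₁/V₁ = 1.59×8.314×605/30.6 = 261 kPa.
Isochoric: V stays 30.6 L; P/T = const ⇒ T₂ = 1050 K, P₂ = 454 kPa.
W = 0 (no volume change).
ΔU = nCvΔT = 1.59×41.6×(1050−605) = 29400 J.
Q = ΔU = 29400 J.

29400 J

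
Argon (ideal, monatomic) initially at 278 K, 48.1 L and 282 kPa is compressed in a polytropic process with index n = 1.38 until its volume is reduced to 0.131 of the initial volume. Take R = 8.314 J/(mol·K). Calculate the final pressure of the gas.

4660 kPa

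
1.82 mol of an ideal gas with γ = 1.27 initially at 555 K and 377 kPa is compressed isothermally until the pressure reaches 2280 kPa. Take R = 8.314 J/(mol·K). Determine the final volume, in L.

V₁ = nRT₁/P₁ = 1.82×8.314×555/377 = 22.3 L.
Isothermal: T stays 555 K; PV = const ⇒ V₂ = 3.68 L, P₂ = 2280 kPa.

3.68 L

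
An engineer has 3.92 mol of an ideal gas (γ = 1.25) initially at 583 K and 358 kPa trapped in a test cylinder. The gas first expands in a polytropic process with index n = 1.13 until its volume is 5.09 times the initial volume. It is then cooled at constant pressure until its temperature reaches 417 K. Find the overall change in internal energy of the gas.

-21600 J

V₁ = nRT₁/P₁ = 3.92×8.314×583/358 = 53.1 L.
Step 1 — Polytropic n=1.13: T₂ = T₁(V₁/V₂)^(n−1) = 583×(0.196)^0.13 = 472 K; P₂ = P₁(V₁/V₂)^n = 56.9 kPa.
W = (P₁V₁−P₂V₂)/(n−1) = (358×53.1−56.9×270)/0.13 = 27900 J.
ΔU = nCvΔT = 3.92×33.3×(472−583) = -14500 J.
Q = ΔU + W = 13400 J.
State after step 1: P = 56.9 kPa, V = 270 L, T = 472 K.
Step 2 — Isobaric: P stays 56.9 kPa; V/T = const ⇒ T₂ = 417 K, V₂ = 239 L.
W = PΔV = 56.9×(239−270) kPa·L = -1790 J.
ΔU = nCvΔT = 3.92×33.3×(417−472) = -7150 J.
Q = ΔU + W = nCpΔT = -8940 J.
Net over both steps: W = 26100 J, Q = 4440 J, ΔU = -21600 J.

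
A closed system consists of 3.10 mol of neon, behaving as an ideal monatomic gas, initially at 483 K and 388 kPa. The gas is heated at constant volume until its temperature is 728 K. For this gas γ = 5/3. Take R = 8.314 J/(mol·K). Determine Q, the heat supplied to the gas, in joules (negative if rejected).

V₁ = nRT₁/P₁ = 3.10×8.314×483/388 = 32.1 L.
Isochoric: V stays 32.1 L; P/T = const ⇒ T₂ = 728 K, P₂ = 585 kPa.
W = 0 (no volume change).
ΔU = nCvΔT = 3.10×12.5×(728−483) = 9470 J.
Q = ΔU = 9470 J.

9470 J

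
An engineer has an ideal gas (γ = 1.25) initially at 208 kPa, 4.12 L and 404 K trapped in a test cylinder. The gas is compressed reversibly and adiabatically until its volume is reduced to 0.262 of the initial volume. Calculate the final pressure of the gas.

Adiabatic: TV^(γ−1) = const ⇒ T₂ = 404×(3.82)^0.250 = 565 K; PV^γ = const ⇒ P₂ = 1110 kPa.

1110 kPa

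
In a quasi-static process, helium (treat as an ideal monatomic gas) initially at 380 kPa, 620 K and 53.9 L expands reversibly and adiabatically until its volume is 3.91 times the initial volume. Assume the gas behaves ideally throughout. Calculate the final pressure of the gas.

Adiabatic: TV^(γ−1) = const ⇒ T₂ = 620×(0.256)^0.667 = 250 K; PV^γ = const ⇒ P₂ = 39.2 kPa.

39.2 kPa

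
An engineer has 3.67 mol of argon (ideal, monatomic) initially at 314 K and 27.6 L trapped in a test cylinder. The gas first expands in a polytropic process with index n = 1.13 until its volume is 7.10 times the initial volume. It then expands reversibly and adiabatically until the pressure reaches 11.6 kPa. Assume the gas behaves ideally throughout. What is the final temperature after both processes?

P₁ = nRT₁/V₁ = 3.67×8.314×314/27.6 = 347 kPa.
Step 1 — Polytropic n=1.13: T₂ = T₁(V₁/V₂)^(n−1) = 314×(0.141)^0.13 = 243 K; P₂ = P₁(V₁/V₂)^n = 37.9 kPa.
W = (P₁V₁−P₂V₂)/(n−1) = (347×27.6−37.9×196)/0.13 = 16600 J.
ΔU = nCvΔT = 3.67×12.5×(243−314) = -3230 J.
Q = ΔU + W = 13300 J.
State after step 1: P = 37.9 kPa, V = 196 L, T = 243 K.
Step 2 — Adiabatic: T₂/T₁ = (P₂/P₁)^((γ−1)/γ) ⇒ T₂ = 243×(0.306)^0.400 = 152 K; V₂ = 399 L.
ΔU = nCvΔT = 3.67×12.5×(152−243) = -4200 J.
Q = 0 for an adiabatic process, so W = −ΔU = 4200 J.
Net over both steps: W = 20800 J, Q = 13300 J, ΔU = -7430 J.

152 K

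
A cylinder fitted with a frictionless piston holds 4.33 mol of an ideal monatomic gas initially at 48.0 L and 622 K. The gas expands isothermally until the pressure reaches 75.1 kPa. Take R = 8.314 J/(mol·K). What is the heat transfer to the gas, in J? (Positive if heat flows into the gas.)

P₁ = nRT₁/V₁ = 4.33×8.314×622/48.0 = 466 kPa.
Isothermal: T stays 622 K; PV = const ⇒ V₂ = 298 L, P₂ = 75.1 kPa.
ΔU = 0 (ideal gas, T constant).
W = nRT ln(V₂/V₁) = 4.33×8.314×622×ln(6.21) = 40900 J.
Q = ΔU + W = 40900 J.

40900 J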